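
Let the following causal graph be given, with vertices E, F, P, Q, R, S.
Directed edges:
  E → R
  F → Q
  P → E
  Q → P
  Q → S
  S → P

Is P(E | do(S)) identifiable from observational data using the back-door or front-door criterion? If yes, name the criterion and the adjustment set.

P(E|do(S)): backdoor, adjust for {Q}.

desc(S)\{S}={E,P,R}; candidates ⊆ {F,Q}.
size 0: {}; under {} S still reaches {E,F,P,Q,R} ∋ E.
{Q}: S⊥E given {Q} in G with S→· removed — back-door holds.
P(E|do(S)) = Σ_{Q} P(E|S,Q)·P(Q).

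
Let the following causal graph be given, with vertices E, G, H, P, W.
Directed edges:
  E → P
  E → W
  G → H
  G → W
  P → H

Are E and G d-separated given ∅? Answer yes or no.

Yes — E ⊥ G | ∅.

Bayes-Ball from E | ∅ reaches {H,P,W}.
G ∉ reach(E|∅) ⇒ E ⊥ G | ∅.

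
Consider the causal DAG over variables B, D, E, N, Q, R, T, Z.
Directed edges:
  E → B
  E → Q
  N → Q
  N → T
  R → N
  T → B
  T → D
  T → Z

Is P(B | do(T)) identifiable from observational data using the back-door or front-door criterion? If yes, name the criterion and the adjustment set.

desc(T)\{T}={B,D,Z}; candidates ⊆ {E,N,Q,R}.
∅: T⊥B given ∅ in G with T→· removed — back-door holds.
P(B|do(T)) = P(B|T) — no adjustment needed.

P(B|do(T)): backdoor, adjust for ∅.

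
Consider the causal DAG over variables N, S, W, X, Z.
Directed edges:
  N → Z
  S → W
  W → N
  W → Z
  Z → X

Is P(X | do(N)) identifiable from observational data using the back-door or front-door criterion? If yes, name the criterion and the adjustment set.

desc(N)\{N}={X,Z}; candidates ⊆ {S,W}.
size 0: {}; under {} N still reaches {S,W,X,Z} ∋ X.
{W}: N⊥X given {W} in G with N→· removed — back-door holds.
P(X|do(N)) = Σ_{W} P(X|N,W)·P(W).

P(X|do(N)): backdoor, adjust for {W}.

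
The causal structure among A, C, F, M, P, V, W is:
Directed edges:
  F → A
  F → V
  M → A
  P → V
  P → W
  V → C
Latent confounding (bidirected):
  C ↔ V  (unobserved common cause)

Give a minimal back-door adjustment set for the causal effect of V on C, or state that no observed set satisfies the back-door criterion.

desc(V)\{V}={C}; candidates ⊆ {A,F,M,P,W}.
V↔C: latent back-door arc(s) into V.
size 0: {}; under {} V still reaches {A,C,F,P,W} ∋ C.
size 1: {A}, {F}, {M} …(+2); under {A} V still reaches {C,F,M,P,W} ∋ C.
size 2: {A,F}, {A,M}, {A,P} …(+7); under {A,F} V still reaches {C,P,W} ∋ C.
V↔C cannot be blocked by any observed set — no back-door set.

V→C: no observed back-door set.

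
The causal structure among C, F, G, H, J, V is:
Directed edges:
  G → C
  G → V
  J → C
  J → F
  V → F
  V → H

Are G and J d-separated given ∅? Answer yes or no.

Yes — G ⊥ J | ∅.

Bayes-Ball from G | ∅ reaches {C,F,H,V}.
J ∉ reach(G|∅) ⇒ G ⊥ J | ∅.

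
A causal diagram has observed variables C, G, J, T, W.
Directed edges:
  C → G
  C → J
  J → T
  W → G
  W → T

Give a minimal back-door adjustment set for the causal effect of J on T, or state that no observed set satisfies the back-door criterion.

desc(J)\{J}={T}; candidates ⊆ {C,G,W}.
∅: J⊥T given ∅ in G with J→· removed — back-door holds.

J→T: minimal back-door set ∅.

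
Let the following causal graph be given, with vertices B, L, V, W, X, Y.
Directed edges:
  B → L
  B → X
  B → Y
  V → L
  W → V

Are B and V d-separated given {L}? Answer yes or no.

No — B and V are d-connected given {L}.

Bayes-Ball from B | {L} reaches {V,W,X,Y}.
V ∈ reach(B|{L}) ⇒ B ⊥̸ V | {L}.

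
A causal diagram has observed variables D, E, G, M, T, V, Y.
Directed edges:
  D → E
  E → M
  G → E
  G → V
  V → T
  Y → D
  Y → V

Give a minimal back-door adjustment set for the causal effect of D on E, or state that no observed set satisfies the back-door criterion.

desc(D)\{D}={E,M}; candidates ⊆ {G,T,V,Y}.
∅: D⊥E given ∅ in G with D→· removed — back-door holds.

D→E: minimal back-door set ∅.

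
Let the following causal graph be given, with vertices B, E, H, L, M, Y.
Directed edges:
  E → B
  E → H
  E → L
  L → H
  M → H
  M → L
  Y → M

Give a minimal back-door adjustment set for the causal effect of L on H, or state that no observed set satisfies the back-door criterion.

desc(L)\{L}={H}; candidates ⊆ {B,E,M,Y}.
size 0: {}; under {} L still reaches {B,E,H,M,Y} ∋ H.
size 1: {B}, {E}, {M} …(+1); under {B} L still reaches {E,H,M,Y} ∋ H.
{E,M}: L⊥H given {E,M} in G with L→· removed — back-door holds.

L→H: minimal back-door set {E, M}.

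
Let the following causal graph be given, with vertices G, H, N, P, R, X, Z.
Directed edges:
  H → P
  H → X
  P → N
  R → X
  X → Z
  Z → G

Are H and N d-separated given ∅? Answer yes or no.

No — H and N are d-connected given ∅.

Bayes-Ball from H | ∅ reaches {G,N,P,X,Z}.
N ∈ reach(H|∅) ⇒ H ⊥̸ N | ∅.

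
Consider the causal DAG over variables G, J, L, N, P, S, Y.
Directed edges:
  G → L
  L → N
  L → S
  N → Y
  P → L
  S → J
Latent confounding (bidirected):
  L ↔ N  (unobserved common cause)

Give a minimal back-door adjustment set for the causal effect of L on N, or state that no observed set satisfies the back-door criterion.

desc(L)\{L}={J,N,S,Y}; candidates ⊆ {G,P}.
L↔N: latent back-door arc(s) into L.
size 0: {}; under {} L still reaches {G,N,P,Y} ∋ N.
size 1: {G}, {P}; under {G} L still reaches {N,P,Y} ∋ N.
size 2: {G,P}; under {G,P} L still reaches {N,Y} ∋ N.
L↔N cannot be blocked by any observed set — no back-door set.

L→N: no observed back-door set.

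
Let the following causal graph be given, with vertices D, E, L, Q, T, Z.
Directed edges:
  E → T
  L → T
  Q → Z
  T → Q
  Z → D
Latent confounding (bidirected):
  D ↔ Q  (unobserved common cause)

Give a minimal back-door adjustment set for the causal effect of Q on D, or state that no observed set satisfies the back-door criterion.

desc(Q)\{Q}={D,Z}; candidates ⊆ {E,L,T}.
Q↔D: latent back-door arc(s) into Q.
size 0: {}; under {} Q still reaches {D,E,L,T} ∋ D.
size 1: {E}, {L}, {T}; under {E} Q still reaches {D,L,T} ∋ D.
size 2: {E,L}, {E,T}, {L,T}; under {E,L} Q still reaches {D,T} ∋ D.
Q↔D cannot be blocked by any observed set — no back-door set.

Q→D: no observed back-door set.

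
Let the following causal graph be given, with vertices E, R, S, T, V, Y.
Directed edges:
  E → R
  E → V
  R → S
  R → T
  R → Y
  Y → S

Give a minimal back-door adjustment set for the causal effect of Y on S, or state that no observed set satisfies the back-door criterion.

desc(Y)\{Y}={S}; candidates ⊆ {E,R,T,V}.
size 0: {}; under {} Y still reaches {E,R,S,T,V} ∋ S.
{R}: Y⊥S given {R} in G with Y→· removed — back-door holds.

Y→S: minimal back-door set {R}.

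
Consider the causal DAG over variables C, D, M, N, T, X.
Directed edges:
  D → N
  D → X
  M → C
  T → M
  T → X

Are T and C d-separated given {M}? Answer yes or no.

Bayes-Ball from T | {M} reaches {X}.
C ∉ reach(T|{M}) ⇒ T ⊥ C | {M}.

Yes — T ⊥ C | {M}.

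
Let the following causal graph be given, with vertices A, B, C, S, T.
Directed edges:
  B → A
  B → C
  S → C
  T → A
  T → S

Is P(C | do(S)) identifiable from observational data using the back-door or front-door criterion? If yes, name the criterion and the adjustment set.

desc(S)\{S}={C}; candidates ⊆ {A,B,T}.
∅: S⊥C given ∅ in G with S→· removed — back-door holds.
P(C|do(S)) = P(C|S) — no adjustment needed.

P(C|do(S)): backdoor, adjust for ∅.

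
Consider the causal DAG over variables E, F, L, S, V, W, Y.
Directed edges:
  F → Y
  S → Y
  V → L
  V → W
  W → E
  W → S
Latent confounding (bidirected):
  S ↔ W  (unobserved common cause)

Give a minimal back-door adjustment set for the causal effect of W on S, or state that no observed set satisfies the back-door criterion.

desc(W)\{W}={E,S,Y}; candidates ⊆ {F,L,V}.
W↔S: latent back-door arc(s) into W.
size 0: {}; under {} W still reaches {L,S,V,Y} ∋ S.
size 1: {F}, {L}, {V}; under {F} W still reaches {L,S,V,Y} ∋ S.
size 2: {F,L}, {F,V}, {L,V}; under {F,L} W still reaches {S,V,Y} ∋ S.
W↔S cannot be blocked by any observed set — no back-door set.

W→S: no observed back-door set.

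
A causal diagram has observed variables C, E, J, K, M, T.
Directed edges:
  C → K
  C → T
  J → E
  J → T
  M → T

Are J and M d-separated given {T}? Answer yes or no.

No — J and M are d-connected given {T}.

Bayes-Ball from J | {T} reaches {C,E,K,M}.
M ∈ reach(J|{T}) ⇒ J ⊥̸ M | {T}.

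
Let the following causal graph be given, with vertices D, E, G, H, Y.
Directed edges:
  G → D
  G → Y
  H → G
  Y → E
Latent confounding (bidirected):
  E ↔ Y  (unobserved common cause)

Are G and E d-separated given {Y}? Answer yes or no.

No — G and E are d-connected given {Y}.

Bayes-Ball from G | {Y} reaches {D,E,H}.
E ∈ reach(G|{Y}) ⇒ G ⊥̸ E | {Y}.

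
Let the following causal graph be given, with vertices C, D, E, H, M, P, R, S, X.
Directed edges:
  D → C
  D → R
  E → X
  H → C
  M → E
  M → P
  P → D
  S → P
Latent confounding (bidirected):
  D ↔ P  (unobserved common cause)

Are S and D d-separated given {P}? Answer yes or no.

No — S and D are d-connected given {P}.

Bayes-Ball from S | {P} reaches {C,D,E,M,R,X}.
D ∈ reach(S|{P}) ⇒ S ⊥̸ D | {P}.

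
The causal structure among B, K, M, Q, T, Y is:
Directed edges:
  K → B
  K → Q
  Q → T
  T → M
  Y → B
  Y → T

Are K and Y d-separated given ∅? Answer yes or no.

Yes — K ⊥ Y | ∅.

Bayes-Ball from K | ∅ reaches {B,M,Q,T}.
Y ∉ reach(K|∅) ⇒ K ⊥ Y | ∅.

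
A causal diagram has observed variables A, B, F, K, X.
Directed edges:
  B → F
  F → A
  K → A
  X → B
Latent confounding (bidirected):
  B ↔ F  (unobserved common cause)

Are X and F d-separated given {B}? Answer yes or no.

Bayes-Ball from X | {B} reaches {A,F}.
F ∈ reach(X|{B}) ⇒ X ⊥̸ F | {B}.

No — X and F are d-connected given {B}.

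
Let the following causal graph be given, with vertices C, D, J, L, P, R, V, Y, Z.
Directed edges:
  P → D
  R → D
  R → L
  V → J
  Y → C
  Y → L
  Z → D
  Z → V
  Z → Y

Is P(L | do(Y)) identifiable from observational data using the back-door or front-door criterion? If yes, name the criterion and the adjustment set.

P(L|do(Y)): backdoor, adjust for ∅.

desc(Y)\{Y}={C,L}; candidates ⊆ {D,J,P,R,V,Z}.
∅: Y⊥L given ∅ in G with Y→· removed — back-door holds.
P(L|do(Y)) = P(L|Y) — no adjustment needed.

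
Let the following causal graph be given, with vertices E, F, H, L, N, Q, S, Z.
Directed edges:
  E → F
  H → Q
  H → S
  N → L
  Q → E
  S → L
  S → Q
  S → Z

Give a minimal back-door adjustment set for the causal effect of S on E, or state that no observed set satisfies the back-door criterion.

S→E: minimal back-door set {H}.

desc(S)\{S}={E,F,L,Q,Z}; candidates ⊆ {H,N}.
size 0: {}; under {} S still reaches {E,F,H,Q} ∋ E.
{H}: S⊥E given {H} in G with S→· removed — back-door holds.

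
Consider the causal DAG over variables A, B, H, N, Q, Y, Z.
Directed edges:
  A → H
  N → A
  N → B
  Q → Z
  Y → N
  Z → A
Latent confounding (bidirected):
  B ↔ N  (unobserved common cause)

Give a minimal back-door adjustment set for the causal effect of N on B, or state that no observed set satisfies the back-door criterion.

desc(N)\{N}={A,B,H}; candidates ⊆ {Q,Y,Z}.
N↔B: latent back-door arc(s) into N.
size 0: {}; under {} N still reaches {B,Y} ∋ B.
size 1: {Q}, {Y}, {Z}; under {Q} N still reaches {B,Y} ∋ B.
size 2: {Q,Y}, {Q,Z}, {Y,Z}; under {Q,Y} N still reaches {B} ∋ B.
N↔B cannot be blocked by any observed set — no back-door set.

N→B: no observed back-door set.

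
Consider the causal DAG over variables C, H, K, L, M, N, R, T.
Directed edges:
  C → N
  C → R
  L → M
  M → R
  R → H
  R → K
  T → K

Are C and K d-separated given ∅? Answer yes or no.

No — C and K are d-connected given ∅.

Bayes-Ball from C | ∅ reaches {H,K,N,R}.
K ∈ reach(C|∅) ⇒ C ⊥̸ K | ∅.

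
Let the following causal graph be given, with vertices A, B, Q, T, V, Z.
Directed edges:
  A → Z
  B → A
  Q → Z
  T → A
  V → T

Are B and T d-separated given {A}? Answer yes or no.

No — B and T are d-connected given {A}.

Bayes-Ball from B | {A} reaches {T,V}.
T ∈ reach(B|{A}) ⇒ B ⊥̸ T | {A}.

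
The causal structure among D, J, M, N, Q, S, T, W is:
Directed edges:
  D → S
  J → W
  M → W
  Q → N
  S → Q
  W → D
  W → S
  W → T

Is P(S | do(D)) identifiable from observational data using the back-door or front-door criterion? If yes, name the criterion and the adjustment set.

desc(D)\{D}={N,Q,S}; candidates ⊆ {J,M,T,W}.
size 0: {}; under {} D still reaches {J,M,N,Q,S,T,W} ∋ S.
{W}: D⊥S given {W} in G with D→· removed — back-door holds.
P(S|do(D)) = Σ_{W} P(S|D,W)·P(W).

P(S|do(D)): backdoor, adjust for {W}.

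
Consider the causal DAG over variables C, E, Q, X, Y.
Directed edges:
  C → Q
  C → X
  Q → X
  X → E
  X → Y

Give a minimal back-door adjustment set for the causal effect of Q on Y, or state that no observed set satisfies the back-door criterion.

desc(Q)\{Q}={E,X,Y}; candidates ⊆ {C}.
size 0: {}; under {} Q still reaches {C,E,X,Y} ∋ Y.
{C}: Q⊥Y given {C} in G with Q→· removed — back-door holds.

Q→Y: minimal back-door set {C}.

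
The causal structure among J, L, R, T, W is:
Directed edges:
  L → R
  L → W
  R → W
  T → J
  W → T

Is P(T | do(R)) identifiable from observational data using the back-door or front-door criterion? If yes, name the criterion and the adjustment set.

P(T|do(R)): backdoor, adjust for {L}.

desc(R)\{R}={J,T,W}; candidates ⊆ {L}.
size 0: {}; under {} R still reaches {J,L,T,W} ∋ T.
{L}: R⊥T given {L} in G with R→· removed — back-door holds.
P(T|do(R)) = Σ_{L} P(T|R,L)·P(L).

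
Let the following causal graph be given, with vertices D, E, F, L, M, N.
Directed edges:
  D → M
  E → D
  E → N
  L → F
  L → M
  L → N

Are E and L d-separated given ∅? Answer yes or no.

Bayes-Ball from E | ∅ reaches {D,M,N}.
L ∉ reach(E|∅) ⇒ E ⊥ L | ∅.

Yes — E ⊥ L | ∅.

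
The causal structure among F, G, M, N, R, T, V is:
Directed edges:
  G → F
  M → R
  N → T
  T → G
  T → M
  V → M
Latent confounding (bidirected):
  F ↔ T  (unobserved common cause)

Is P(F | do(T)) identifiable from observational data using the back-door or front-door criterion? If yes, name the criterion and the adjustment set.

P(F|do(T)): frontdoor, adjust for {G}.

desc(T)\{T}={F,G,M,R}; candidates ⊆ {N,V}.
T↔F: latent back-door arc(s) into T.
size 0: {}; under {} T still reaches {F,N} ∋ F.
size 1: {N}, {V}; under {N} T still reaches {F} ∋ F.
size 2: {N,V}; under {N,V} T still reaches {F} ∋ F.
T↔F cannot be blocked by any observed set — no back-door set.
{G}: (i) intercepts every directed T→F path; (ii) no back-door T→{G}; (iii) {T} blocks every back-door {G}→F. Front-door holds.
P(F|do(T)) = Σ_{G} P(G|T) Σ_{T'} P(F|G,T')P(T').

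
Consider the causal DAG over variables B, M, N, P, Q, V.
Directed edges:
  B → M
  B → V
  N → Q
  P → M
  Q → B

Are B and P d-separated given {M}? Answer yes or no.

No — B and P are d-connected given {M}.

Bayes-Ball from B | {M} reaches {N,P,Q,V}.
P ∈ reach(B|{M}) ⇒ B ⊥̸ P | {M}.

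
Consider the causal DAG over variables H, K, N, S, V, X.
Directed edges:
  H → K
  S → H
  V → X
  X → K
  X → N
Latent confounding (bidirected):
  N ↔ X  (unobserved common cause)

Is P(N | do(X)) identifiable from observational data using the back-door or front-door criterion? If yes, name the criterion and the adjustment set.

desc(X)\{X}={K,N}; candidates ⊆ {H,S,V}.
X↔N: latent back-door arc(s) into X.
size 0: {}; under {} X still reaches {N,V} ∋ N.
size 1: {H}, {S}, {V}; under {H} X still reaches {N,V} ∋ N.
size 2: {H,S}, {H,V}, {S,V}; under {H,S} X still reaches {N,V} ∋ N.
X↔N cannot be blocked by any observed set — no back-door set.
No mediator lies on a directed X→…→N path.
Neither criterion identifies P(N|do(X)) in this graph.

P(N|do(X)): not identifiable (no BD/FD set).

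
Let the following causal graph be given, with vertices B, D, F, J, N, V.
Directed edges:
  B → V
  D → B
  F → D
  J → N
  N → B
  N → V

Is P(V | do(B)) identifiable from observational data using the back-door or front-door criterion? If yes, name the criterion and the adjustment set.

desc(B)\{B}={V}; candidates ⊆ {D,F,J,N}.
size 0: {}; under {} B still reaches {D,F,J,N,V} ∋ V.
{N}: B⊥V given {N} in G with B→· removed — back-door holds.
P(V|do(B)) = Σ_{N} P(V|B,N)·P(N).

P(V|do(B)): backdoor, adjust for {N}.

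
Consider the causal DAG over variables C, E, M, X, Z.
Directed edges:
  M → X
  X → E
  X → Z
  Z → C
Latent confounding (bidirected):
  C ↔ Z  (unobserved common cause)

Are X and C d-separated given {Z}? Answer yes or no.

No — X and C are d-connected given {Z}.

Bayes-Ball from X | {Z} reaches {C,E,M}.
C ∈ reach(X|{Z}) ⇒ X ⊥̸ C | {Z}.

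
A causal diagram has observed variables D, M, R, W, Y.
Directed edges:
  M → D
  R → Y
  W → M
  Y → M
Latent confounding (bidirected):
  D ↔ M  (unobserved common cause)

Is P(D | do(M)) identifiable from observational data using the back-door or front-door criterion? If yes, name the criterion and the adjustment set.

desc(M)\{M}={D}; candidates ⊆ {R,W,Y}.
M↔D: latent back-door arc(s) into M.
size 0: {}; under {} M still reaches {D,R,W,Y} ∋ D.
size 1: {R}, {W}, {Y}; under {R} M still reaches {D,W,Y} ∋ D.
size 2: {R,W}, {R,Y}, {W,Y}; under {R,W} M still reaches {D,Y} ∋ D.
M↔D cannot be blocked by any observed set — no back-door set.
No mediator lies on a directed M→…→D path.
Neither criterion identifies P(D|do(M)) in this graph.

P(D|do(M)): not identifiable (no BD/FD set).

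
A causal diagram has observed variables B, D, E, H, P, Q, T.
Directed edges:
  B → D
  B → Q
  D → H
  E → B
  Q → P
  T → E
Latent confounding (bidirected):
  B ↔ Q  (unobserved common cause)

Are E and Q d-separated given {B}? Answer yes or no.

No — E and Q are d-connected given {B}.

Bayes-Ball from E | {B} reaches {P,Q,T}.
Q ∈ reach(E|{B}) ⇒ E ⊥̸ Q | {B}.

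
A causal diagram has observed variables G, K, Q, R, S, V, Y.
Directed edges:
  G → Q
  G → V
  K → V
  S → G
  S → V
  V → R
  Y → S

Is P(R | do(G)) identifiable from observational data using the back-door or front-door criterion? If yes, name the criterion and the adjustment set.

P(R|do(G)): backdoor, adjust for {S}.

desc(G)\{G}={Q,R,V}; candidates ⊆ {K,S,Y}.
size 0: {}; under {} G still reaches {R,S,V,Y} ∋ R.
{S}: G⊥R given {S} in G with G→· removed — back-door holds.
P(R|do(G)) = Σ_{S} P(R|G,S)·P(S).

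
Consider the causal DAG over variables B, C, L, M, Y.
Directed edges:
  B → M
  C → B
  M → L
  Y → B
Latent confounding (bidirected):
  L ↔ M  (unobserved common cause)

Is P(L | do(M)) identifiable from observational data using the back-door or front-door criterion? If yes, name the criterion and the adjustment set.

P(L|do(M)): not identifiable (no BD/FD set).

desc(M)\{M}={L}; candidates ⊆ {B,C,Y}.
M↔L: latent back-door arc(s) into M.
size 0: {}; under {} M still reaches {B,C,L,Y} ∋ L.
size 1: {B}, {C}, {Y}; under {B} M still reaches {L} ∋ L.
size 2: {B,C}, {B,Y}, {C,Y}; under {B,C} M still reaches {L} ∋ L.
M↔L cannot be blocked by any observed set — no back-door set.
No mediator lies on a directed M→…→L path.
Neither criterion identifies P(L|do(M)) in this graph.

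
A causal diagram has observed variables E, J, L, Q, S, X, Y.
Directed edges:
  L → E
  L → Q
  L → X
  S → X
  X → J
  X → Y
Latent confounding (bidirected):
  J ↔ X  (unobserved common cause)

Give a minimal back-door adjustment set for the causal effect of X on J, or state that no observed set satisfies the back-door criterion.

desc(X)\{X}={J,Y}; candidates ⊆ {E,L,Q,S}.
X↔J: latent back-door arc(s) into X.
size 0: {}; under {} X still reaches {E,J,L,Q,S} ∋ J.
size 1: {E}, {L}, {Q} …(+1); under {E} X still reaches {J,L,Q,S} ∋ J.
size 2: {E,L}, {E,Q}, {E,S} …(+3); under {E,L} X still reaches {J,S} ∋ J.
X↔J cannot be blocked by any observed set — no back-door set.

X→J: no observed back-door set.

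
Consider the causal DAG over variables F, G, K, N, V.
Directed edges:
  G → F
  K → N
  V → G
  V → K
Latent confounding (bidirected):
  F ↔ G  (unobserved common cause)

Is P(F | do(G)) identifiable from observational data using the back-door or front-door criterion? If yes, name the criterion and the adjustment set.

desc(G)\{G}={F}; candidates ⊆ {K,N,V}.
G↔F: latent back-door arc(s) into G.
size 0: {}; under {} G still reaches {F,K,N,V} ∋ F.
size 1: {K}, {N}, {V}; under {K} G still reaches {F,V} ∋ F.
size 2: {K,N}, {K,V}, {N,V}; under {K,N} G still reaches {F,V} ∋ F.
G↔F cannot be blocked by any observed set — no back-door set.
No mediator lies on a directed G→…→F path.
Neither criterion identifies P(F|do(G)) in this graph.

P(F|do(G)): not identifiable (no BD/FD set).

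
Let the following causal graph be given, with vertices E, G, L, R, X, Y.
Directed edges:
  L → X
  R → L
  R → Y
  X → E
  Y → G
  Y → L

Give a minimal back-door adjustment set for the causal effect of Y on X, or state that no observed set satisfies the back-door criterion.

Y→X: minimal back-door set {R}.

desc(Y)\{Y}={E,G,L,X}; candidates ⊆ {R}.
size 0: {}; under {} Y still reaches {E,L,R,X} ∋ X.
{R}: Y⊥X given {R} in G with Y→· removed — back-door holds.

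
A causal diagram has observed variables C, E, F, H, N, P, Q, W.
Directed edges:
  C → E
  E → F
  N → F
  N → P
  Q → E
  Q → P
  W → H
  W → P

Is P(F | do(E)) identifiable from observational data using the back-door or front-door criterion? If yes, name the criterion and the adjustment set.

desc(E)\{E}={F}; candidates ⊆ {C,H,N,P,Q,W}.
∅: E⊥F given ∅ in G with E→· removed — back-door holds.
P(F|do(E)) = P(F|E) — no adjustment needed.

P(F|do(E)): backdoor, adjust for ∅.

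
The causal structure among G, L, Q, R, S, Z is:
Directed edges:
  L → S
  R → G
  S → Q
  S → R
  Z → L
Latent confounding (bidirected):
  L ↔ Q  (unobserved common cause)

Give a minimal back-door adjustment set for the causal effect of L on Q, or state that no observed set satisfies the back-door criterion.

L→Q: no observed back-door set.

desc(L)\{L}={G,Q,R,S}; candidates ⊆ {Z}.
L↔Q: latent back-door arc(s) into L.
size 0: {}; under {} L still reaches {Q,Z} ∋ Q.
size 1: {Z}; under {Z} L still reaches {Q} ∋ Q.
L↔Q cannot be blocked by any observed set — no back-door set.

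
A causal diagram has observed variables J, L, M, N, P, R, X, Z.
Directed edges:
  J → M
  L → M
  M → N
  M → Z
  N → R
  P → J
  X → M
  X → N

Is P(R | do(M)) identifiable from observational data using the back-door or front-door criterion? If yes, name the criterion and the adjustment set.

desc(M)\{M}={N,R,Z}; candidates ⊆ {J,L,P,X}.
size 0: {}; under {} M still reaches {J,L,N,P,R,X} ∋ R.
{X}: M⊥R given {X} in G with M→· removed — back-door holds.
P(R|do(M)) = Σ_{X} P(R|M,X)·P(X).

P(R|do(M)): backdoor, adjust for {X}.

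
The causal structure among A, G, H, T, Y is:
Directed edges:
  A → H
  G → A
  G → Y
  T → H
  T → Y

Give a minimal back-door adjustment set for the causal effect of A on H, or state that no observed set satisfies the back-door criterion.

A→H: minimal back-door set ∅.

desc(A)\{A}={H}; candidates ⊆ {G,T,Y}.
∅: A⊥H given ∅ in G with A→· removed — back-door holds.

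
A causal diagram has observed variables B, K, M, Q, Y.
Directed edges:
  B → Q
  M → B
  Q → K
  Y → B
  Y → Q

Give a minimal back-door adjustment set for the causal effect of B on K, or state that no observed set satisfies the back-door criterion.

B→K: minimal back-door set {Y}.

desc(B)\{B}={K,Q}; candidates ⊆ {M,Y}.
size 0: {}; under {} B still reaches {K,M,Q,Y} ∋ K.
{Y}: B⊥K given {Y} in G with B→· removed — back-door holds.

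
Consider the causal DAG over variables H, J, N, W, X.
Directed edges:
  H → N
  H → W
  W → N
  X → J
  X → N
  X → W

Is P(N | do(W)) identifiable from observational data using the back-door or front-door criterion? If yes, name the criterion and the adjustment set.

P(N|do(W)): backdoor, adjust for {H, X}.

desc(W)\{W}={N}; candidates ⊆ {H,J,X}.
size 0: {}; under {} W still reaches {H,J,N,X} ∋ N.
size 1: {H}, {J}, {X}; under {H} W still reaches {J,N,X} ∋ N.
{H,X}: W⊥N given {H,X} in G with W→· removed — back-door holds.
P(N|do(W)) = Σ_{H,X} P(N|W,H,X)·P(H,X).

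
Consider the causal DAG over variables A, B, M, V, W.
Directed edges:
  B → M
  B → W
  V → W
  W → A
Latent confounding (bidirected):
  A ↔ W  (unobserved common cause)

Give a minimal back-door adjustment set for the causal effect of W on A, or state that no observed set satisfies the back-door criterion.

desc(W)\{W}={A}; candidates ⊆ {B,M,V}.
W↔A: latent back-door arc(s) into W.
size 0: {}; under {} W still reaches {A,B,M,V} ∋ A.
size 1: {B}, {M}, {V}; under {B} W still reaches {A,V} ∋ A.
size 2: {B,M}, {B,V}, {M,V}; under {B,M} W still reaches {A,V} ∋ A.
W↔A cannot be blocked by any observed set — no back-door set.

W→A: no observed back-door set.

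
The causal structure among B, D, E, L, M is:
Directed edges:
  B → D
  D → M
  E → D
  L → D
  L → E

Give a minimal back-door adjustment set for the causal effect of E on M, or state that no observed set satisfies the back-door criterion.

desc(E)\{E}={D,M}; candidates ⊆ {B,L}.
size 0: {}; under {} E still reaches {D,L,M} ∋ M.
{L}: E⊥M given {L} in G with E→· removed — back-door holds.

E→M: minimal back-door set {L}.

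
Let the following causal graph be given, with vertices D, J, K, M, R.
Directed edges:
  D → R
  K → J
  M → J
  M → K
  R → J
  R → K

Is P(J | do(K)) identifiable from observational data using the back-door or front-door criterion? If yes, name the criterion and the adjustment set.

P(J|do(K)): backdoor, adjust for {M, R}.

desc(K)\{K}={J}; candidates ⊆ {D,M,R}.
size 0: {}; under {} K still reaches {D,J,M,R} ∋ J.
size 1: {D}, {M}, {R}; under {D} K still reaches {J,M,R} ∋ J.
{M,R}: K⊥J given {M,R} in G with K→· removed — back-door holds.
P(J|do(K)) = Σ_{M,R} P(J|K,M,R)·P(M,R).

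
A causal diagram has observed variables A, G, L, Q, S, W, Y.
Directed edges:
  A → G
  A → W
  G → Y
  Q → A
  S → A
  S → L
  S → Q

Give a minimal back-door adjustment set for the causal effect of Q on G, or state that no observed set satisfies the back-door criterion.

desc(Q)\{Q}={A,G,W,Y}; candidates ⊆ {L,S}.
size 0: {}; under {} Q still reaches {A,G,L,S,W,Y} ∋ G.
{S}: Q⊥G given {S} in G with Q→· removed — back-door holds.

Q→G: minimal back-door set {S}.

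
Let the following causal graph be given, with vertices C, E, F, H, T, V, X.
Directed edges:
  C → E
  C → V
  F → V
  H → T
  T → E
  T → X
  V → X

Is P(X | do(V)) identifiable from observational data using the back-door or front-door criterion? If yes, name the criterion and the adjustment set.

desc(V)\{V}={X}; candidates ⊆ {C,E,F,H,T}.
∅: V⊥X given ∅ in G with V→· removed — back-door holds.
P(X|do(V)) = P(X|V) — no adjustment needed.

P(X|do(V)): backdoor, adjust for ∅.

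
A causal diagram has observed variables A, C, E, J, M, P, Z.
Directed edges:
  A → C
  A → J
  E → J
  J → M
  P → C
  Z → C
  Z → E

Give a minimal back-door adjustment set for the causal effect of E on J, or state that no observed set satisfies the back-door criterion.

desc(E)\{E}={J,M}; candidates ⊆ {A,C,P,Z}.
∅: E⊥J given ∅ in G with E→· removed — back-door holds.

E→J: minimal back-door set ∅.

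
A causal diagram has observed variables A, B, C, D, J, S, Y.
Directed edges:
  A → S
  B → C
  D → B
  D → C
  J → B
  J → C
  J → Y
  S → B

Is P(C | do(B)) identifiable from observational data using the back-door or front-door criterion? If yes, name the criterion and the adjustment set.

P(C|do(B)): backdoor, adjust for {D, J}.

desc(B)\{B}={C}; candidates ⊆ {A,D,J,S,Y}.
size 0: {}; under {} B still reaches {A,C,D,J,S,Y} ∋ C.
size 1: {A}, {D}, {J} …(+2); under {A} B still reaches {C,D,J,S,Y} ∋ C.
{D,J}: B⊥C given {D,J} in G with B→· removed — back-door holds.
P(C|do(B)) = Σ_{D,J} P(C|B,D,J)·P(D,J).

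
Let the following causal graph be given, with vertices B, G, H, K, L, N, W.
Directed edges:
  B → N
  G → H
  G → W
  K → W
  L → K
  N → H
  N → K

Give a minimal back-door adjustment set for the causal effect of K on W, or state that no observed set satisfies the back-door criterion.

K→W: minimal back-door set ∅.

desc(K)\{K}={W}; candidates ⊆ {B,G,H,L,N}.
∅: K⊥W given ∅ in G with K→· removed — back-door holds.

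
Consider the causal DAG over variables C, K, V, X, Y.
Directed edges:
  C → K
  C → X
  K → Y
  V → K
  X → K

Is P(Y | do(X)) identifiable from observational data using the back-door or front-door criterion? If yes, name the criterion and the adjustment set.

P(Y|do(X)): backdoor, adjust for {C}.

desc(X)\{X}={K,Y}; candidates ⊆ {C,V}.
size 0: {}; under {} X still reaches {C,K,Y} ∋ Y.
{C}: X⊥Y given {C} in G with X→· removed — back-door holds.
P(Y|do(X)) = Σ_{C} P(Y|X,C)·P(C).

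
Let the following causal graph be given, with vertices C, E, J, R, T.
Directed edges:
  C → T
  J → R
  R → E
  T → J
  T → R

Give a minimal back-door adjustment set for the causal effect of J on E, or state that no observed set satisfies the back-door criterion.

desc(J)\{J}={E,R}; candidates ⊆ {C,T}.
size 0: {}; under {} J still reaches {C,E,R,T} ∋ E.
{T}: J⊥E given {T} in G with J→· removed — back-door holds.

J→E: minimal back-door set {T}.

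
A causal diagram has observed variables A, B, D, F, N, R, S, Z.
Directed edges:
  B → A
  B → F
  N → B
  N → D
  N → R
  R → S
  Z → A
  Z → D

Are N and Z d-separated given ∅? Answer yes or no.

Yes — N ⊥ Z | ∅.

Bayes-Ball from N | ∅ reaches {A,B,D,F,R,S}.
Z ∉ reach(N|∅) ⇒ N ⊥ Z | ∅.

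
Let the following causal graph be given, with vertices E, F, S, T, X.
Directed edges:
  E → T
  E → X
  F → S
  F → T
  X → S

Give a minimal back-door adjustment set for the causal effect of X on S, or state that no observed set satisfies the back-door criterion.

X→S: minimal back-door set ∅.

desc(X)\{X}={S}; candidates ⊆ {E,F,T}.
∅: X⊥S given ∅ in G with X→· removed — back-door holds.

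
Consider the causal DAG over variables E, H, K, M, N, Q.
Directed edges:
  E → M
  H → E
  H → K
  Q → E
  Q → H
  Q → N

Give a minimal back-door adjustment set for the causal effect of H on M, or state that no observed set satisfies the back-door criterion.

desc(H)\{H}={E,K,M}; candidates ⊆ {N,Q}.
size 0: {}; under {} H still reaches {E,M,N,Q} ∋ M.
{Q}: H⊥M given {Q} in G with H→· removed — back-door holds.

H→M: minimal back-door set {Q}.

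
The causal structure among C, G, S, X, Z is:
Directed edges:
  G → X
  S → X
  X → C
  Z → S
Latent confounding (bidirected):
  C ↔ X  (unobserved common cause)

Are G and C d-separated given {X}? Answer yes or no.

Bayes-Ball from G | {X} reaches {C,S,Z}.
C ∈ reach(G|{X}) ⇒ G ⊥̸ C | {X}.

No — G and C are d-connected given {X}.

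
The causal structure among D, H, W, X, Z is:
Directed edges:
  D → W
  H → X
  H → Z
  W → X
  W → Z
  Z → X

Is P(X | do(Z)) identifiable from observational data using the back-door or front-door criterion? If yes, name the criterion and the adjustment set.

P(X|do(Z)): backdoor, adjust for {H, W}.

desc(Z)\{Z}={X}; candidates ⊆ {D,H,W}.
size 0: {}; under {} Z still reaches {D,H,W,X} ∋ X.
size 1: {D}, {H}, {W}; under {D} Z still reaches {H,W,X} ∋ X.
{H,W}: Z⊥X given {H,W} in G with Z→· removed — back-door holds.
P(X|do(Z)) = Σ_{H,W} P(X|Z,H,W)·P(H,W).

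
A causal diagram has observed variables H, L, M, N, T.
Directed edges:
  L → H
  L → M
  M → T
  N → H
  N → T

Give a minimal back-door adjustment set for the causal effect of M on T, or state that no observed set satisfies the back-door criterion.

M→T: minimal back-door set ∅.

desc(M)\{M}={T}; candidates ⊆ {H,L,N}.
∅: M⊥T given ∅ in G with M→· removed — back-door holds.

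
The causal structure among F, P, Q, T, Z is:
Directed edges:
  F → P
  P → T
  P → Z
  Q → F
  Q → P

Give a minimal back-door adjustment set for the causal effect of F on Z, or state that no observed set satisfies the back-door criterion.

desc(F)\{F}={P,T,Z}; candidates ⊆ {Q}.
size 0: {}; under {} F still reaches {P,Q,T,Z} ∋ Z.
{Q}: F⊥Z given {Q} in G with F→· removed — back-door holds.

F→Z: minimal back-door set {Q}.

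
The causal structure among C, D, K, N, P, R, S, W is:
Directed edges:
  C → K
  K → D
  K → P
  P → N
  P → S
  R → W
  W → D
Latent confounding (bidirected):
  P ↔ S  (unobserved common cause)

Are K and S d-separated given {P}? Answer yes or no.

No — K and S are d-connected given {P}.

Bayes-Ball from K | {P} reaches {C,D,S}.
S ∈ reach(K|{P}) ⇒ K ⊥̸ S | {P}.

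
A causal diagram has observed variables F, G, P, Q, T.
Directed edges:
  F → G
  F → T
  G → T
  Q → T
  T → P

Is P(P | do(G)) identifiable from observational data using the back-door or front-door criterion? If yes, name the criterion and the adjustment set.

P(P|do(G)): backdoor, adjust for {F}.

desc(G)\{G}={P,T}; candidates ⊆ {F,Q}.
size 0: {}; under {} G still reaches {F,P,T} ∋ P.
{F}: G⊥P given {F} in G with G→· removed — back-door holds.
P(P|do(G)) = Σ_{F} P(P|G,F)·P(F).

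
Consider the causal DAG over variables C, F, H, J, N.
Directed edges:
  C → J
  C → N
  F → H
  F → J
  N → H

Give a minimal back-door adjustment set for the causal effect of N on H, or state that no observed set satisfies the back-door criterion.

N→H: minimal back-door set ∅.

desc(N)\{N}={H}; candidates ⊆ {C,F,J}.
∅: N⊥H given ∅ in G with N→· removed — back-door holds.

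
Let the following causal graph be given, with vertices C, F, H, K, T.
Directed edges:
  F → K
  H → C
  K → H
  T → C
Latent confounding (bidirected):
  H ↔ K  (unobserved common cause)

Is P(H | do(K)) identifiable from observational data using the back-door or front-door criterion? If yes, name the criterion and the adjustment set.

P(H|do(K)): not identifiable (no BD/FD set).

desc(K)\{K}={C,H}; candidates ⊆ {F,T}.
K↔H: latent back-door arc(s) into K.
size 0: {}; under {} K still reaches {C,F,H} ∋ H.
size 1: {F}, {T}; under {F} K still reaches {C,H} ∋ H.
size 2: {F,T}; under {F,T} K still reaches {C,H} ∋ H.
K↔H cannot be blocked by any observed set — no back-door set.
No mediator lies on a directed K→…→H path.
Neither criterion identifies P(H|do(K)) in this graph.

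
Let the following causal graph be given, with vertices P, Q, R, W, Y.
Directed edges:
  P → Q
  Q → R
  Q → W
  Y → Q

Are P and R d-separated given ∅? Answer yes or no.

Bayes-Ball from P | ∅ reaches {Q,R,W}.
R ∈ reach(P|∅) ⇒ P ⊥̸ R | ∅.

No — P and R are d-connected given ∅.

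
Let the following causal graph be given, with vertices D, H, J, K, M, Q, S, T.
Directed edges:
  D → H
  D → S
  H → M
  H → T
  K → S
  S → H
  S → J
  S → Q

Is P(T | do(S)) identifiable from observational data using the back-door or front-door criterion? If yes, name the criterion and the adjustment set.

desc(S)\{S}={H,J,M,Q,T}; candidates ⊆ {D,K}.
size 0: {}; under {} S still reaches {D,H,K,M,T} ∋ T.
{D}: S⊥T given {D} in G with S→· removed — back-door holds.
P(T|do(S)) = Σ_{D} P(T|S,D)·P(D).

P(T|do(S)): backdoor, adjust for {D}.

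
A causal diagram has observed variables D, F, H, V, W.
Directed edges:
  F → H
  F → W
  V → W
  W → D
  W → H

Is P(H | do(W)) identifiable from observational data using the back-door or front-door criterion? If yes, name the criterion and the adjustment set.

P(H|do(W)): backdoor, adjust for {F}.

desc(W)\{W}={D,H}; candidates ⊆ {F,V}.
size 0: {}; under {} W still reaches {F,H,V} ∋ H.
{F}: W⊥H given {F} in G with W→· removed — back-door holds.
P(H|do(W)) = Σ_{F} P(H|W,F)·P(F).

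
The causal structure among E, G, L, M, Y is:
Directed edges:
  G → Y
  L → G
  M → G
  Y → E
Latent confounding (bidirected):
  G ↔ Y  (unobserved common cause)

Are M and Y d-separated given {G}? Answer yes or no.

No — M and Y are d-connected given {G}.

Bayes-Ball from M | {G} reaches {E,L,Y}.
Y ∈ reach(M|{G}) ⇒ M ⊥̸ Y | {G}.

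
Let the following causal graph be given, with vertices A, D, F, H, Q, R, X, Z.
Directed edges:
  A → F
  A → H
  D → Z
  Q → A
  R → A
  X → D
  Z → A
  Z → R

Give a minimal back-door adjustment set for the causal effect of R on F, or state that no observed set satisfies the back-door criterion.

desc(R)\{R}={A,F,H}; candidates ⊆ {D,Q,X,Z}.
size 0: {}; under {} R still reaches {A,D,F,H,X,Z} ∋ F.
{Z}: R⊥F given {Z} in G with R→· removed — back-door holds.

R→F: minimal back-door set {Z}.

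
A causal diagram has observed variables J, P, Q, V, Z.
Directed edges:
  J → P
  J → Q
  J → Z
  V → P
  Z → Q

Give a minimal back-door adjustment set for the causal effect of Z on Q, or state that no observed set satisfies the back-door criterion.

desc(Z)\{Z}={Q}; candidates ⊆ {J,P,V}.
size 0: {}; under {} Z still reaches {J,P,Q} ∋ Q.
{J}: Z⊥Q given {J} in G with Z→· removed — back-door holds.

Z→Q: minimal back-door set {J}.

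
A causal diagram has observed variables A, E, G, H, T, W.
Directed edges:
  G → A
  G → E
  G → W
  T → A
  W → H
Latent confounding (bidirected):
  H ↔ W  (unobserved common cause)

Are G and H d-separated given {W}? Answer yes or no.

No — G and H are d-connected given {W}.

Bayes-Ball from G | {W} reaches {A,E,H}.
H ∈ reach(G|{W}) ⇒ G ⊥̸ H | {W}.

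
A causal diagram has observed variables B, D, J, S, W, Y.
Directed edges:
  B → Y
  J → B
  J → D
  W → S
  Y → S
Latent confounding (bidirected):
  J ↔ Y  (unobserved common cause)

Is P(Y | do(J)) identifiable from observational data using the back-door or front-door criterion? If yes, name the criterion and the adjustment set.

P(Y|do(J)): frontdoor, adjust for {B}.

desc(J)\{J}={B,D,S,Y}; candidates ⊆ {W}.
J↔Y: latent back-door arc(s) into J.
size 0: {}; under {} J still reaches {S,Y} ∋ Y.
size 1: {W}; under {W} J still reaches {S,Y} ∋ Y.
J↔Y cannot be blocked by any observed set — no back-door set.
{B}: (i) intercepts every directed J→Y path; (ii) no back-door J→{B}; (iii) {J} blocks every back-door {B}→Y. Front-door holds.
P(Y|do(J)) = Σ_{B} P(B|J) Σ_{J'} P(Y|B,J')P(J').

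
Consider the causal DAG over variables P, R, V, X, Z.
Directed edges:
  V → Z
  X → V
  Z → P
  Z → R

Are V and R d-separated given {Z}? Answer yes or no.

Bayes-Ball from V | {Z} reaches {X}.
R ∉ reach(V|{Z}) ⇒ V ⊥ R | {Z}.

Yes — V ⊥ R | {Z}.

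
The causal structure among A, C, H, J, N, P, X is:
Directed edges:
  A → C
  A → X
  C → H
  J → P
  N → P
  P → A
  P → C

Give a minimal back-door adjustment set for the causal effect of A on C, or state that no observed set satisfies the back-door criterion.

A→C: minimal back-door set {P}.

desc(A)\{A}={C,H,X}; candidates ⊆ {J,N,P}.
size 0: {}; under {} A still reaches {C,H,J,N,P} ∋ C.
{P}: A⊥C given {P} in G with A→· removed — back-door holds.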